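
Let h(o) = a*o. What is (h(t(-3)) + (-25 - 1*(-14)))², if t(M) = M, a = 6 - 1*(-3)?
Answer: 1444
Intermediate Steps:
a = 9 (a = 6 + 3 = 9)
h(o) = 9*o
(h(t(-3)) + (-25 - 1*(-14)))² = (9*(-3) + (-25 - 1*(-14)))² = (-27 + (-25 + 14))² = (-27 - 11)² = (-38)² = 1444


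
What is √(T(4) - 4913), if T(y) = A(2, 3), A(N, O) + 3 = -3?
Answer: I*√4919 ≈ 70.136*I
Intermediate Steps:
A(N, O) = -6 (A(N, O) = -3 - 3 = -6)
T(y) = -6
√(T(4) - 4913) = √(-6 - 4913) = √(-4919) = I*√4919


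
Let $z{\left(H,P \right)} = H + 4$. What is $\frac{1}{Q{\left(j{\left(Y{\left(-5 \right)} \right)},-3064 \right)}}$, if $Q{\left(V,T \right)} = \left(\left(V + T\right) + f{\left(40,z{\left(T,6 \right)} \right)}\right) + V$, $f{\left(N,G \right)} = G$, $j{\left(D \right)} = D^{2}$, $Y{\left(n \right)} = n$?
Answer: $- \frac{1}{6074} \approx -0.00016464$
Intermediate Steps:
$z{\left(H,P \right)} = 4 + H$
$Q{\left(V,T \right)} = 4 + 2 T + 2 V$ ($Q{\left(V,T \right)} = \left(\left(V + T\right) + \left(4 + T\right)\right) + V = \left(\left(T + V\right) + \left(4 + T\right)\right) + V = \left(4 + V + 2 T\right) + V = 4 + 2 T + 2 V$)
$\frac{1}{Q{\left(j{\left(Y{\left(-5 \right)} \right)},-3064 \right)}} = \frac{1}{4 + 2 \left(-3064\right) + 2 \left(-5\right)^{2}} = \frac{1}{4 - 6128 + 2 \cdot 25} = \frac{1}{4 - 6128 + 50} = \frac{1}{-6074} = - \frac{1}{6074}$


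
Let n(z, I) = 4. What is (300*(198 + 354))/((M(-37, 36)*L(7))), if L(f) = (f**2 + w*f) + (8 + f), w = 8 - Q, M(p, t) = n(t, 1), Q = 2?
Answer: 20700/53 ≈ 390.57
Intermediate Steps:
M(p, t) = 4
w = 6 (w = 8 - 1*2 = 8 - 2 = 6)
L(f) = 8 + f**2 + 7*f (L(f) = (f**2 + 6*f) + (8 + f) = 8 + f**2 + 7*f)
(300*(198 + 354))/((M(-37, 36)*L(7))) = (300*(198 + 354))/((4*(8 + 7**2 + 7*7))) = (300*552)/((4*(8 + 49 + 49))) = 165600/((4*106)) = 165600/424 = 165600*(1/424) = 20700/53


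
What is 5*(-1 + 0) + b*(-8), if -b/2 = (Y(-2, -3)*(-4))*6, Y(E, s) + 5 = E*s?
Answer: -389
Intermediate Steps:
Y(E, s) = -5 + E*s
b = 48 (b = -2*(-5 - 2*(-3))*(-4)*6 = -2*(-5 + 6)*(-4)*6 = -2*1*(-4)*6 = -(-8)*6 = -2*(-24) = 48)
5*(-1 + 0) + b*(-8) = 5*(-1 + 0) + 48*(-8) = 5*(-1) - 384 = -5 - 384 = -389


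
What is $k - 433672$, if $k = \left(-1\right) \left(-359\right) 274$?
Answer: $-335306$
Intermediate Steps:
$k = 98366$ ($k = 359 \cdot 274 = 98366$)
$k - 433672 = 98366 - 433672 = -335306$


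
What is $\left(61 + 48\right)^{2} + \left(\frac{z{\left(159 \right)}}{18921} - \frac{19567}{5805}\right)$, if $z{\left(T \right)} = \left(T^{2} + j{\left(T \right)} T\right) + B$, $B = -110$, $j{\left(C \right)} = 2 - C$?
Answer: $\frac{434865769346}{36612135} \approx 11878.0$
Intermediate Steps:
$z{\left(T \right)} = -110 + T^{2} + T \left(2 - T\right)$ ($z{\left(T \right)} = \left(T^{2} + \left(2 - T\right) T\right) - 110 = \left(T^{2} + T \left(2 - T\right)\right) - 110 = -110 + T^{2} + T \left(2 - T\right)$)
$\left(61 + 48\right)^{2} + \left(\frac{z{\left(159 \right)}}{18921} - \frac{19567}{5805}\right) = \left(61 + 48\right)^{2} - \left(\frac{19567}{5805} - \frac{-110 + 2 \cdot 159}{18921}\right) = 109^{2} - \left(\frac{19567}{5805} - \left(-110 + 318\right) \frac{1}{18921}\right) = 11881 + \left(208 \cdot \frac{1}{18921} - \frac{19567}{5805}\right) = 11881 + \left(\frac{208}{18921} - \frac{19567}{5805}\right) = 11881 - \frac{123006589}{36612135} = \frac{434865769346}{36612135}$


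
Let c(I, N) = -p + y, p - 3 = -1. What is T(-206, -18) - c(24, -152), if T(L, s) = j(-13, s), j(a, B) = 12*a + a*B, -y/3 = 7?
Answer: 101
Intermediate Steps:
y = -21 (y = -3*7 = -21)
j(a, B) = 12*a + B*a
p = 2 (p = 3 - 1 = 2)
c(I, N) = -23 (c(I, N) = -1*2 - 21 = -2 - 21 = -23)
T(L, s) = -156 - 13*s (T(L, s) = -13*(12 + s) = -156 - 13*s)
T(-206, -18) - c(24, -152) = (-156 - 13*(-18)) - 1*(-23) = (-156 + 234) + 23 = 78 + 23 = 101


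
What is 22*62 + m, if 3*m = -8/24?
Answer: 12275/9 ≈ 1363.9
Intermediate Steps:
m = -1/9 (m = (-8/24)/3 = (-8*1/24)/3 = (1/3)*(-1/3) = -1/9 ≈ -0.11111)
22*62 + m = 22*62 - 1/9 = 1364 - 1/9 = 12275/9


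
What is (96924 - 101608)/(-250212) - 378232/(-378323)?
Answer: 24102562529/23665238619 ≈ 1.0185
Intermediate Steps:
(96924 - 101608)/(-250212) - 378232/(-378323) = -4684*(-1/250212) - 378232*(-1/378323) = 1171/62553 + 378232/378323 = 24102562529/23665238619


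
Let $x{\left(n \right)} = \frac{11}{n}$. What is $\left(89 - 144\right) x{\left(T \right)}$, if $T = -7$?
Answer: $\frac{605}{7} \approx 86.429$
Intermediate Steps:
$\left(89 - 144\right) x{\left(T \right)} = \left(89 - 144\right) \frac{11}{-7} = - 55 \cdot 11 \left(- \frac{1}{7}\right) = \left(-55\right) \left(- \frac{11}{7}\right) = \frac{605}{7}$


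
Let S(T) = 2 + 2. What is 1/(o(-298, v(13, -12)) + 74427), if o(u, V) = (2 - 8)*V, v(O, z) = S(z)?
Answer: 1/74403 ≈ 1.3440e-5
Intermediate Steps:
S(T) = 4
v(O, z) = 4
o(u, V) = -6*V
1/(o(-298, v(13, -12)) + 74427) = 1/(-6*4 + 74427) = 1/(-24 + 74427) = 1/74403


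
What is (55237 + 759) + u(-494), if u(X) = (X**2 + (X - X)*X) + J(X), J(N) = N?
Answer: 299538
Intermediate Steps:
u(X) = X + X**2 (u(X) = (X**2 + (X - X)*X) + X = (X**2 + 0*X) + X = (X**2 + 0) + X = X**2 + X = X + X**2)
(55237 + 759) + u(-494) = (55237 + 759) - 494*(1 - 494) = 55996 - 494*(-493) = 55996 + 243542 = 299538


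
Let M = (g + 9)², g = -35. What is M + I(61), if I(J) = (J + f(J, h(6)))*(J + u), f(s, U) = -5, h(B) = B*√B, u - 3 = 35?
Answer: 6220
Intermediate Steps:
u = 38 (u = 3 + 35 = 38)
h(B) = B^(3/2)
M = 676 (M = (-35 + 9)² = (-26)² = 676)
I(J) = (-5 + J)*(38 + J) (I(J) = (J - 5)*(J + 38) = (-5 + J)*(38 + J))
M + I(61) = 676 + (-190 + 61² + 33*61) = 676 + (-190 + 3721 + 2013) = 676 + 5544 = 6220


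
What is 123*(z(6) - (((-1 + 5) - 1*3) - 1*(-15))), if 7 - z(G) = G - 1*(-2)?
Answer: -2091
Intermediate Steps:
z(G) = 5 - G (z(G) = 7 - (G - 1*(-2)) = 7 - (G + 2) = 7 - (2 + G) = 7 + (-2 - G) = 5 - G)
123*(z(6) - (((-1 + 5) - 1*3) - 1*(-15))) = 123*((5 - 1*6) - (((-1 + 5) - 1*3) - 1*(-15))) = 123*((5 - 6) - ((4 - 3) + 15)) = 123*(-1 - (1 + 15)) = 123*(-1 - 1*16) = 123*(-1 - 16) = 123*(-17) = -2091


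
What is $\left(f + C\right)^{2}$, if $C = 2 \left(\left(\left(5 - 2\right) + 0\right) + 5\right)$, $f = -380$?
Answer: $132496$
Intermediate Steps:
$C = 16$ ($C = 2 \left(\left(3 + 0\right) + 5\right) = 2 \left(3 + 5\right) = 2 \cdot 8 = 16$)
$\left(f + C\right)^{2} = \left(-380 + 16\right)^{2} = \left(-364\right)^{2} = 132496$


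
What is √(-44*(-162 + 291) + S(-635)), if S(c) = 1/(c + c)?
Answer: I*√9154821670/1270 ≈ 75.339*I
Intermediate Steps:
S(c) = 1/(2*c)
√(-44*(-162 + 291) + S(-635)) = √(-44*(-162 + 291) + (½)/(-635)) = √(-44*129 + (½)*(-1/635)) = √(-5676 - 1/1270) = √(-7208521/1270) = I*√9154821670/1270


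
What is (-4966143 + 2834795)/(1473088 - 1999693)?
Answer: 2131348/526605 ≈ 4.0473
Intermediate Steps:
(-4966143 + 2834795)/(1473088 - 1999693) = -2131348/(-526605) = -2131348*(-1/526605) = 2131348/526605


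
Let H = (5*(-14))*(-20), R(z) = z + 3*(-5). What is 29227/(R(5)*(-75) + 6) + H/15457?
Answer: 452820139/11685492 ≈ 38.751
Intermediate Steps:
R(z) = -15 + z (R(z) = z - 15 = -15 + z)
H = 1400 (H = -70*(-20) = 1400)
29227/(R(5)*(-75) + 6) + H/15457 = 29227/((-15 + 5)*(-75) + 6) + 1400/15457 = 29227/(-10*(-75) + 6) + 1400*(1/15457) = 29227/(750 + 6) + 1400/15457 = 29227/756 + 1400/15457 = 452820139/11685492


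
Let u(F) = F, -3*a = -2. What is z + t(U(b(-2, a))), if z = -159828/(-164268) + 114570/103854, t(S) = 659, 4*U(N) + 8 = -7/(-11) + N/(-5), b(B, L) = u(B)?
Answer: 8244068515/12470679 ≈ 661.08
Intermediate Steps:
a = 2/3 (a = -1/3*(-2) = 2/3 ≈ 0.66667)
b(B, L) = B
U(N) = -81/44 - N/20 (U(N) = -2 + (-7/(-11) + N/(-5))/4 = -2 + (-7*(-1/11) + N*(-1/5))/4 = -2 + (7/11 - N/5)/4 = -2 + (7/44 - N/20) = -81/44 - N/20)
z = 25891054/12470679 (z = -159828*(-1/164268) + 114570*(1/103854) = 13319/13689 + 1005/911 = 25891054/12470679 ≈ 2.0762)
z + t(U(b(-2, a))) = 25891054/12470679 + 659 = 8244068515/12470679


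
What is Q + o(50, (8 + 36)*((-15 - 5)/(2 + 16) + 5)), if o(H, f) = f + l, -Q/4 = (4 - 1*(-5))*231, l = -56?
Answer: -73808/9 ≈ -8200.9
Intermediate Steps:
Q = -8316 (Q = -4*(4 - 1*(-5))*231 = -4*(4 + 5)*231 = -36*231 = -4*2079 = -8316)
o(H, f) = -56 + f (o(H, f) = f - 56 = -56 + f)
Q + o(50, (8 + 36)*((-15 - 5)/(2 + 16) + 5)) = -8316 + (-56 + (8 + 36)*((-15 - 5)/(2 + 16) + 5)) = -8316 + (-56 + 44*(-20/18 + 5)) = -8316 + (-56 + 44*(-20*1/18 + 5)) = -8316 + (-56 + 44*(-10/9 + 5)) = -8316 + (-56 + 44*(35/9)) = -8316 + (-56 + 1540/9) = -8316 + 1036/9 = -73808/9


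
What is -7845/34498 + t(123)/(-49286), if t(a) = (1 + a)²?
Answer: -458544959/850134214 ≈ -0.53938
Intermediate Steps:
-7845/34498 + t(123)/(-49286) = -7845/34498 + (1 + 123)²/(-49286) = -7845*1/34498 + 124²*(-1/49286) = -7845/34498 + 15376*(-1/49286) = -7845/34498 - 7688/24643 = -458544959/850134214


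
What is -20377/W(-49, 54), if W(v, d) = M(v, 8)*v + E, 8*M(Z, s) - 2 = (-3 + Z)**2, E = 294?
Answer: 11644/9303 ≈ 1.2516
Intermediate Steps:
M(Z, s) = 1/4 + (-3 + Z)**2/8
W(v, d) = 294 + v*(1/4 + (-3 + v)**2/8) (W(v, d) = (1/4 + (-3 + v)**2/8)*v + 294 = v*(1/4 + (-3 + v)**2/8) + 294 = 294 + v*(1/4 + (-3 + v)**2/8))
-20377/W(-49, 54) = -20377/(294 + (1/8)*(-49)*(2 + (-3 - 49)**2)) = -20377/(294 + (1/8)*(-49)*(2 + (-52)**2)) = -20377/(294 + (1/8)*(-49)*(2 + 2704)) = -20377/(294 + (1/8)*(-49)*2706) = -20377/(294 - 66297/4) = -20377/(-65121/4) = -20377*(-4/65121) = 11644/9303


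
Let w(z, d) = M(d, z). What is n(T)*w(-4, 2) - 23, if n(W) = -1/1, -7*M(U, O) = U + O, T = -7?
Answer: -163/7 ≈ -23.286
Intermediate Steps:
M(U, O) = -O/7 - U/7 (M(U, O) = -(U + O)/7 = -(O + U)/7 = -O/7 - U/7)
n(W) = -1 (n(W) = -1*1 = -1)
w(z, d) = -d/7 - z/7 (w(z, d) = -z/7 - d/7 = -d/7 - z/7)
n(T)*w(-4, 2) - 23 = -(-⅐*2 - ⅐*(-4)) - 23 = -(-2/7 + 4/7) - 23 = -1*2/7 - 23 = -2/7 - 23 = -163/7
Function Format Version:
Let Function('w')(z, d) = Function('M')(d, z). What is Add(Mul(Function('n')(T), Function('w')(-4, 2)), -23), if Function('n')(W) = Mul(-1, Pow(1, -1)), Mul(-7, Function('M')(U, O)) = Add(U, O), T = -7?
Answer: Rational(-163, 7) ≈ -23.286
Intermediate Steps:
Function('M')(U, O) = Add(Mul(Rational(-1, 7), O), Mul(Rational(-1, 7), U)) (Function('M')(U, O) = Mul(Rational(-1, 7), Add(U, O)) = Mul(Rational(-1, 7), Add(O, U)) = Add(Mul(Rational(-1, 7), O), Mul(Rational(-1, 7), U)))
Function('n')(W) = -1 (Function('n')(W) = Mul(-1, 1) = -1)
Function('w')(z, d) = Add(Mul(Rational(-1, 7), d), Mul(Rational(-1, 7), z)) (Function('w')(z, d) = Add(Mul(Rational(-1, 7), z), Mul(Rational(-1, 7), d)) = Add(Mul(Rational(-1, 7), d), Mul(Rational(-1, 7), z)))
Add(Mul(Function('n')(T), Function('w')(-4, 2)), -23) = Add(Mul(-1, Add(Mul(Rational(-1, 7), 2), Mul(Rational(-1, 7), -4))), -23) = Add(Mul(-1, Add(Rational(-2, 7), Rational(4, 7))), -23) = Add(Mul(-1, Rational(2, 7)), -23) = Add(Rational(-2, 7), -23) = Rational(-163, 7)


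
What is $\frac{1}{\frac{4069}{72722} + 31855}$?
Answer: $\frac{5594}{178197183} \approx 3.1392 \cdot 10^{-5}$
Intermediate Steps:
$\frac{1}{\frac{4069}{72722} + 31855} = \frac{1}{4069 \cdot \frac{1}{72722} + 31855} = \frac{1}{\frac{313}{5594} + 31855} = \frac{1}{\frac{178197183}{5594}} = \frac{5594}{178197183}$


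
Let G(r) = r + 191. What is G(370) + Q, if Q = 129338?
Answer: 129899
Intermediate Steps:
G(r) = 191 + r
G(370) + Q = (191 + 370) + 129338 = 561 + 129338 = 129899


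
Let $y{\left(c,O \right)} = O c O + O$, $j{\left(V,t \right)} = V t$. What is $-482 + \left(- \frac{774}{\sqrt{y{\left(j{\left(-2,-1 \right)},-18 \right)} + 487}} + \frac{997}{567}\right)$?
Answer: $- \frac{272297}{567} - \frac{774 \sqrt{1117}}{1117} \approx -503.4$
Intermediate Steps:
$y{\left(c,O \right)} = O + c O^{2}$ ($y{\left(c,O \right)} = c O^{2} + O = O + c O^{2}$)
$-482 + \left(- \frac{774}{\sqrt{y{\left(j{\left(-2,-1 \right)},-18 \right)} + 487}} + \frac{997}{567}\right) = -482 + \left(- \frac{774}{\sqrt{- 18 \left(1 - 18 \left(\left(-2\right) \left(-1\right)\right)\right) + 487}} + \frac{997}{567}\right) = -482 + \left(- \frac{774}{\sqrt{- 18 \left(1 - 36\right) + 487}} + 997 \cdot \frac{1}{567}\right) = -482 + \left(- \frac{774}{\sqrt{- 18 \left(1 - 36\right) + 487}} + \frac{997}{567}\right) = -482 + \left(- \frac{774}{\sqrt{\left(-18\right) \left(-35\right) + 487}} + \frac{997}{567}\right) = -482 + \left(- \frac{774}{\sqrt{630 + 487}} + \frac{997}{567}\right) = -482 + \left(- \frac{774}{\sqrt{1117}} + \frac{997}{567}\right) = -482 + \left(- 774 \frac{\sqrt{1117}}{1117} + \frac{997}{567}\right) = -482 + \left(- \frac{774 \sqrt{1117}}{1117} + \frac{997}{567}\right) = -482 + \left(\frac{997}{567} - \frac{774 \sqrt{1117}}{1117}\right) = - \frac{272297}{567} - \frac{774 \sqrt{1117}}{1117}$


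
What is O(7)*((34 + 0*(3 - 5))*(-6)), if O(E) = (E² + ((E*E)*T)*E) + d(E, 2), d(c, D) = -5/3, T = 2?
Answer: -149600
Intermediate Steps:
d(c, D) = -5/3 (d(c, D) = -5*⅓ = -5/3)
O(E) = -5/3 + E² + 2*E³ (O(E) = (E² + ((E*E)*2)*E) - 5/3 = (E² + (E²*2)*E) - 5/3 = (E² + (2*E²)*E) - 5/3 = (E² + 2*E³) - 5/3 = -5/3 + E² + 2*E³)
O(7)*((34 + 0*(3 - 5))*(-6)) = (-5/3 + 7² + 2*7³)*((34 + 0*(3 - 5))*(-6)) = (-5/3 + 49 + 2*343)*((34 + 0*(-2))*(-6)) = (-5/3 + 49 + 686)*((34 + 0)*(-6)) = 2200*(34*(-6))/3 = (2200/3)*(-204) = -149600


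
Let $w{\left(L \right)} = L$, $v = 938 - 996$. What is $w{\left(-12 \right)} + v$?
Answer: $-70$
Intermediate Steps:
$v = -58$ ($v = 938 - 996 = -58$)
$w{\left(-12 \right)} + v = -12 - 58 = -70$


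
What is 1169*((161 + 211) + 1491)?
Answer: 2177847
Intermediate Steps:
1169*((161 + 211) + 1491) = 1169*(372 + 1491) = 1169*1863 = 2177847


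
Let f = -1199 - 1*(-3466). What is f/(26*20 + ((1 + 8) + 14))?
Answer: 2267/543 ≈ 4.1750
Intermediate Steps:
f = 2267 (f = -1199 + 3466 = 2267)
f/(26*20 + ((1 + 8) + 14)) = 2267/(26*20 + ((1 + 8) + 14)) = 2267/(520 + (9 + 14)) = 2267/(520 + 23) = 2267/543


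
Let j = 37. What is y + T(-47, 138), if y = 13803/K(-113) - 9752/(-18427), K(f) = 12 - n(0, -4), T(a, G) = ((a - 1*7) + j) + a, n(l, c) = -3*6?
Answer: 73086867/184270 ≈ 396.63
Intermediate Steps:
n(l, c) = -18
T(a, G) = 30 + 2*a (T(a, G) = ((a - 1*7) + 37) + a = ((a - 7) + 37) + a = ((-7 + a) + 37) + a = (30 + a) + a = 30 + 2*a)
K(f) = 30 (K(f) = 12 - 1*(-18) = 12 + 18 = 30)
y = 84880147/184270 (y = 13803/30 - 9752/(-18427) = 13803*(1/30) - 9752*(-1/18427) = 4601/10 + 9752/18427 = 84880147/184270 ≈ 460.63)
y + T(-47, 138) = 84880147/184270 + (30 + 2*(-47)) = 84880147/184270 + (30 - 94) = 84880147/184270 - 64 = 73086867/184270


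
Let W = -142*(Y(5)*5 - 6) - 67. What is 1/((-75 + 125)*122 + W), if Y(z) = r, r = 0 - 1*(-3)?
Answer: 1/4755 ≈ 0.00021030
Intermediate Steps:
r = 3 (r = 0 + 3 = 3)
Y(z) = 3
W = -1345 (W = -142*(3*5 - 6) - 67 = -142*(15 - 6) - 67 = -142*9 - 67 = -1278 - 67 = -1345)
1/((-75 + 125)*122 + W) = 1/((-75 + 125)*122 - 1345) = 1/(50*122 - 1345) = 1/(6100 - 1345) = 1/4755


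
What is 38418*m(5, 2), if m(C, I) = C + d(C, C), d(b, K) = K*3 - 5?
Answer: 576270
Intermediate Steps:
d(b, K) = -5 + 3*K (d(b, K) = 3*K - 5 = -5 + 3*K)
m(C, I) = -5 + 4*C (m(C, I) = C + (-5 + 3*C) = -5 + 4*C)
38418*m(5, 2) = 38418*(-5 + 4*5) = 38418*(-5 + 20) = 38418*15 = 576270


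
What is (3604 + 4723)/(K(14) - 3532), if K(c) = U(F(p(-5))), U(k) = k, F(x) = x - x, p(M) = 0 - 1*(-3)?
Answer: -8327/3532 ≈ -2.3576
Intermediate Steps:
p(M) = 3 (p(M) = 0 + 3 = 3)
F(x) = 0
K(c) = 0
(3604 + 4723)/(K(14) - 3532) = (3604 + 4723)/(0 - 3532) = 8327/(-3532) = 8327*(-1/3532) = -8327/3532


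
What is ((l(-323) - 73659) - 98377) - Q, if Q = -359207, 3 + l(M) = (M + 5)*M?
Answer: 289882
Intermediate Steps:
l(M) = -3 + M*(5 + M) (l(M) = -3 + (M + 5)*M = -3 + (5 + M)*M = -3 + M*(5 + M))
((l(-323) - 73659) - 98377) - Q = (((-3 + (-323)² + 5*(-323)) - 73659) - 98377) - 1*(-359207) = (((-3 + 104329 - 1615) - 73659) - 98377) + 359207 = ((102711 - 73659) - 98377) + 359207 = (29052 - 98377) + 359207 = -69325 + 359207 = 289882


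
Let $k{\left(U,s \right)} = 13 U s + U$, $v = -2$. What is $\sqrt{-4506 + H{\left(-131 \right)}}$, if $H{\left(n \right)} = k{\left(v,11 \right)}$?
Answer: $i \sqrt{4794} \approx 69.239 i$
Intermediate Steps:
$k{\left(U,s \right)} = U + 13 U s$ ($k{\left(U,s \right)} = 13 U s + U = U + 13 U s$)
$H{\left(n \right)} = -288$ ($H{\left(n \right)} = - 2 \left(1 + 13 \cdot 11\right) = - 2 \left(1 + 143\right) = \left(-2\right) 144 = -288$)
$\sqrt{-4506 + H{\left(-131 \right)}} = \sqrt{-4506 - 288} = \sqrt{-4794} = i \sqrt{4794}$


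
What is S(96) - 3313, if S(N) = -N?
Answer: -3409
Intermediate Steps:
S(96) - 3313 = -1*96 - 3313 = -96 - 3313 = -3409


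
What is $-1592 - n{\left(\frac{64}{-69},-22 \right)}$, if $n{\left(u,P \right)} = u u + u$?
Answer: $- \frac{7579192}{4761} \approx -1591.9$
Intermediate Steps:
$n{\left(u,P \right)} = u + u^{2}$ ($n{\left(u,P \right)} = u^{2} + u = u + u^{2}$)
$-1592 - n{\left(\frac{64}{-69},-22 \right)} = -1592 - \frac{64}{-69} \left(1 + \frac{64}{-69}\right) = -1592 - 64 \left(- \frac{1}{69}\right) \left(1 + 64 \left(- \frac{1}{69}\right)\right) = -1592 - - \frac{64 \left(1 - \frac{64}{69}\right)}{69} = -1592 - \left(- \frac{64}{69}\right) \frac{5}{69} = -1592 - - \frac{320}{4761} = -1592 + \frac{320}{4761} = - \frac{7579192}{4761}$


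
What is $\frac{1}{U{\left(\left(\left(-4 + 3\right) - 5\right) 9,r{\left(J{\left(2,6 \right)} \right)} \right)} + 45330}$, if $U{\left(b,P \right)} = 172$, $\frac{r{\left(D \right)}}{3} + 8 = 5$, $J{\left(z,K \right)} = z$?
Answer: $\frac{1}{45502} \approx 2.1977 \cdot 10^{-5}$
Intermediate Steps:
$r{\left(D \right)} = -9$ ($r{\left(D \right)} = -24 + 3 \cdot 5 = -24 + 15 = -9$)
$\frac{1}{U{\left(\left(\left(-4 + 3\right) - 5\right) 9,r{\left(J{\left(2,6 \right)} \right)} \right)} + 45330} = \frac{1}{172 + 45330} = \frac{1}{45502}$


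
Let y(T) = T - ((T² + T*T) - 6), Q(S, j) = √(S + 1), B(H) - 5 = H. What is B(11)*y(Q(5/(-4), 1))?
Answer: 104 + 8*I ≈ 104.0 + 8.0*I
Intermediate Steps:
B(H) = 5 + H
Q(S, j) = √(1 + S)
y(T) = 6 + T - 2*T² (y(T) = T - ((T² + T²) - 6) = T - (2*T² - 6) = T - (-6 + 2*T²) = T + (6 - 2*T²) = 6 + T - 2*T²)
B(11)*y(Q(5/(-4), 1)) = (5 + 11)*(6 + √(1 + 5/(-4)) - 2*(√(1 + 5/(-4)))²) = 16*(6 + √(1 + 5*(-¼)) - 2*(√(1 + 5*(-¼)))²) = 16*(6 + √(1 - 5/4) - 2*(√(1 - 5/4))²) = 16*(6 + √(-¼) - 2*(√(-¼))²) = 16*(6 + I/2 - 2*(I/2)²) = 16*(6 + I/2 - 2*(-¼)) = 16*(6 + I/2 + ½) = 16*(13/2 + I/2) = 104 + 8*I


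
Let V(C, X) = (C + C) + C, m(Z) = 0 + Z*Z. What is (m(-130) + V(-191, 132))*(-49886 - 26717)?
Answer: -1250697181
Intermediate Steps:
m(Z) = Z**2 (m(Z) = 0 + Z**2 = Z**2)
V(C, X) = 3*C (V(C, X) = 2*C + C = 3*C)
(m(-130) + V(-191, 132))*(-49886 - 26717) = ((-130)**2 + 3*(-191))*(-49886 - 26717) = (16900 - 573)*(-76603) = 16327*(-76603) = -1250697181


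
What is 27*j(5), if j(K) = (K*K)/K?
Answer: 135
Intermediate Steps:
j(K) = K (j(K) = K²/K = K)
27*j(5) = 27*5 = 135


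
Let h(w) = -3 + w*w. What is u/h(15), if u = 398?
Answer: 199/111 ≈ 1.7928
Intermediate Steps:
h(w) = -3 + w²
u/h(15) = 398/(-3 + 15²) = 398/(-3 + 225) = 398/222 = 398*(1/222) = 199/111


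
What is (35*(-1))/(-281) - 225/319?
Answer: -52060/89639 ≈ -0.58077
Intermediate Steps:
(35*(-1))/(-281) - 225/319 = -35*(-1/281) - 225*1/319 = 35/281 - 225/319 = -52060/89639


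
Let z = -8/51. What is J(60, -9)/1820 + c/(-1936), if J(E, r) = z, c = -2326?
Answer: 26985479/22462440 ≈ 1.2014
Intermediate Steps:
z = -8/51 (z = -8*1/51 = -8/51 ≈ -0.15686)
J(E, r) = -8/51
J(60, -9)/1820 + c/(-1936) = -8/51/1820 - 2326/(-1936) = -8/51*1/1820 - 2326*(-1/1936) = -2/23205 + 1163/968 = 26985479/22462440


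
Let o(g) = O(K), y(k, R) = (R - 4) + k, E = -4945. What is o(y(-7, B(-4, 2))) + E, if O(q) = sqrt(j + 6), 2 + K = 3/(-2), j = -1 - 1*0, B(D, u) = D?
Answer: -4945 + sqrt(5) ≈ -4942.8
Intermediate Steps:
j = -1 (j = -1 + 0 = -1)
K = -7/2 (K = -2 + 3/(-2) = -2 + 3*(-1/2) = -2 - 3/2 = -7/2 ≈ -3.5000)
y(k, R) = -4 + R + k (y(k, R) = (-4 + R) + k = -4 + R + k)
O(q) = sqrt(5) (O(q) = sqrt(-1 + 6) = sqrt(5))
o(g) = sqrt(5)
o(y(-7, B(-4, 2))) + E = sqrt(5) - 4945 = -4945 + sqrt(5)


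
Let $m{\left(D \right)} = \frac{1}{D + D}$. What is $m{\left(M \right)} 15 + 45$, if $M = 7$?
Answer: $\frac{645}{14} \approx 46.071$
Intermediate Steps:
$m{\left(D \right)} = \frac{1}{2 D}$
$m{\left(M \right)} 15 + 45 = \frac{1}{2 \cdot 7} \cdot 15 + 45 = \frac{1}{2} \cdot \frac{1}{7} \cdot 15 + 45 = \frac{1}{14} \cdot 15 + 45 = \frac{15}{14} + 45 = \frac{645}{14}$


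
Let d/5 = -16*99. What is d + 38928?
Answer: 31008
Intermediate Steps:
d = -7920 (d = 5*(-16*99) = 5*(-1584) = -7920)
d + 38928 = -7920 + 38928 = 31008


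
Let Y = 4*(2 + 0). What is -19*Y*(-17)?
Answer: 2584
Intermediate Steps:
Y = 8 (Y = 4*2 = 8)
-19*Y*(-17) = -19*8*(-17) = -152*(-17) = 2584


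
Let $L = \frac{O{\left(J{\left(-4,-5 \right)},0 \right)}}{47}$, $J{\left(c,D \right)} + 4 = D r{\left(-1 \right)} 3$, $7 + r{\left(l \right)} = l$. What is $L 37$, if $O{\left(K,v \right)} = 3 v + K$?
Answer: $\frac{4292}{47} \approx 91.319$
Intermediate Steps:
$r{\left(l \right)} = -7 + l$
$J{\left(c,D \right)} = -4 - 24 D$ ($J{\left(c,D \right)} = -4 + D \left(-7 - 1\right) 3 = -4 + D \left(-8\right) 3 = -4 + - 8 D 3 = -4 - 24 D$)
$O{\left(K,v \right)} = K + 3 v$
$L = \frac{116}{47}$ ($L = \frac{\left(-4 - -120\right) + 3 \cdot 0}{47} = \left(\left(-4 + 120\right) + 0\right) \frac{1}{47} = \left(116 + 0\right) \frac{1}{47} = 116 \cdot \frac{1}{47} = \frac{116}{47} \approx 2.4681$)
$L 37 = \frac{116}{47} \cdot 37 = \frac{4292}{47}$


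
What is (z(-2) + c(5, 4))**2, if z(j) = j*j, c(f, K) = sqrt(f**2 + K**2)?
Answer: (4 + sqrt(41))**2 ≈ 108.22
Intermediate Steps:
c(f, K) = sqrt(K**2 + f**2)
z(j) = j**2
(z(-2) + c(5, 4))**2 = ((-2)**2 + sqrt(4**2 + 5**2))**2 = (4 + sqrt(16 + 25))**2 = (4 + sqrt(41))**2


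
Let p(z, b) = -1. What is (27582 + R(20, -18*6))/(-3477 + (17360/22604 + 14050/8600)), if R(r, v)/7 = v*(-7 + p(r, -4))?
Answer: -10895806120/1125737411 ≈ -9.6788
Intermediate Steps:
R(r, v) = -56*v (R(r, v) = 7*(v*(-7 - 1)) = 7*(v*(-8)) = 7*(-8*v) = -56*v)
(27582 + R(20, -18*6))/(-3477 + (17360/22604 + 14050/8600)) = (27582 - (-1008)*6)/(-3477 + (17360/22604 + 14050/8600)) = (27582 - 56*(-108))/(-3477 + (17360*(1/22604) + 14050*(1/8600))) = (27582 + 6048)/(-3477 + (4340/5651 + 281/172)) = 33630/(-3477 + 2334411/971972) = 33630/(-3377212233/971972) = 33630*(-971972/3377212233) = -10895806120/1125737411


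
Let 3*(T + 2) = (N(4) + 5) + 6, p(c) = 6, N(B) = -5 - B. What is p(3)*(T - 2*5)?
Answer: -68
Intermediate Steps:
T = -4/3 (T = -2 + (((-5 - 1*4) + 5) + 6)/3 = -2 + (((-5 - 4) + 5) + 6)/3 = -2 + ((-9 + 5) + 6)/3 = -2 + (-4 + 6)/3 = -2 + (⅓)*2 = -2 + ⅔ = -4/3 ≈ -1.3333)
p(3)*(T - 2*5) = 6*(-4/3 - 2*5) = 6*(-4/3 - 10) = 6*(-34/3) = -68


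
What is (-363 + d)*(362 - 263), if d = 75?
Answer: -28512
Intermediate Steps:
(-363 + d)*(362 - 263) = (-363 + 75)*(362 - 263) = -288*99 = -28512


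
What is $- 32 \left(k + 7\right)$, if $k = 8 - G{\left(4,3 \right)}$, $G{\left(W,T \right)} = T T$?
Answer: $-192$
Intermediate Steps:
$G{\left(W,T \right)} = T^{2}$
$k = -1$ ($k = 8 - 3^{2} = 8 - 9 = -1$)
$- 32 \left(k + 7\right) = - 32 \left(-1 + 7\right) = - 32 \cdot 6 = \left(-1\right) 192 = -192$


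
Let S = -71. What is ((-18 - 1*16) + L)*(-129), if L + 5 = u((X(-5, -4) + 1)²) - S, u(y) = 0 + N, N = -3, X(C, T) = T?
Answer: -3741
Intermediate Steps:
u(y) = -3 (u(y) = 0 - 3 = -3)
L = 63 (L = -5 + (-3 - 1*(-71)) = -5 + (-3 + 71) = -5 + 68 = 63)
((-18 - 1*16) + L)*(-129) = ((-18 - 1*16) + 63)*(-129) = ((-18 - 16) + 63)*(-129) = (-34 + 63)*(-129) = 29*(-129) = -3741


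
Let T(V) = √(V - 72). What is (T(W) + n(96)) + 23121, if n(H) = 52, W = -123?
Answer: 23173 + I*√195 ≈ 23173.0 + 13.964*I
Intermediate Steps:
T(V) = √(-72 + V)
(T(W) + n(96)) + 23121 = (√(-72 - 123) + 52) + 23121 = (√(-195) + 52) + 23121 = (I*√195 + 52) + 23121 = (52 + I*√195) + 23121 = 23173 + I*√195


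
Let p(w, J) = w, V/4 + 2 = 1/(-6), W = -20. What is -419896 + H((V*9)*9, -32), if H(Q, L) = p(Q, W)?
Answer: -420598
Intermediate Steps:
V = -26/3 (V = -8 + 4*(1/(-6)) = -8 + 4*(1*(-1/6)) = -8 + 4*(-1/6) = -8 - 2/3 = -26/3 ≈ -8.6667)
H(Q, L) = Q
-419896 + H((V*9)*9, -32) = -419896 - 26/3*9*9 = -419896 - 78*9 = -419896 - 702 = -420598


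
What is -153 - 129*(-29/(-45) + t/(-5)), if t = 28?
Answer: 7294/15 ≈ 486.27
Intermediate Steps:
-153 - 129*(-29/(-45) + t/(-5)) = -153 - 129*(-29/(-45) + 28/(-5)) = -153 - 129*(-29*(-1/45) + 28*(-1/5)) = -153 - 129*(29/45 - 28/5) = -153 - 129*(-223/45) = -153 + 9589/15 = 7294/15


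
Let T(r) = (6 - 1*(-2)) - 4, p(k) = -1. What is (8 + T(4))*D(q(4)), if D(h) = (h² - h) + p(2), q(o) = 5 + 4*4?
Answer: 5028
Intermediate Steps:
q(o) = 21 (q(o) = 5 + 16 = 21)
T(r) = 4 (T(r) = (6 + 2) - 4 = 8 - 4 = 4)
D(h) = -1 + h² - h (D(h) = (h² - h) - 1 = -1 + h² - h)
(8 + T(4))*D(q(4)) = (8 + 4)*(-1 + 21² - 1*21) = 12*(-1 + 441 - 21) = 12*419 = 5028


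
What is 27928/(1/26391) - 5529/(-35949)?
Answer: 8832044364427/11983 ≈ 7.3705e+8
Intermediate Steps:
27928/(1/26391) - 5529/(-35949) = 27928/(1/26391) - 5529*(-1/35949) = 27928*26391 + 1843/11983 = 737047848 + 1843/11983 = 8832044364427/11983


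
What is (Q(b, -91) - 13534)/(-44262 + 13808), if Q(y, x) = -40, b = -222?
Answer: 6787/15227 ≈ 0.44572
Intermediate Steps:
(Q(b, -91) - 13534)/(-44262 + 13808) = (-40 - 13534)/(-44262 + 13808) = -13574/(-30454) = -13574*(-1/30454) = 6787/15227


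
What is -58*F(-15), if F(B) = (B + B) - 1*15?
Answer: 2610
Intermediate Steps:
F(B) = -15 + 2*B (F(B) = 2*B - 15 = -15 + 2*B)
-58*F(-15) = -58*(-15 + 2*(-15)) = -58*(-15 - 30) = -58*(-45) = 2610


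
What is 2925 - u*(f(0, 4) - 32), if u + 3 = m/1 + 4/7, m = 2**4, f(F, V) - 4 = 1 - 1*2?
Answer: 23230/7 ≈ 3318.6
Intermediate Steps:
f(F, V) = 3 (f(F, V) = 4 + (1 - 1*2) = 4 + (1 - 2) = 4 - 1 = 3)
m = 16
u = 95/7 (u = -3 + (16/1 + 4/7) = -3 + (16*1 + 4*(1/7)) = -3 + (16 + 4/7) = -3 + 116/7 = 95/7 ≈ 13.571)
2925 - u*(f(0, 4) - 32) = 2925 - 95*(3 - 32)/7 = 2925 - 95*(-29)/7 = 2925 - 1*(-2755/7) = 2925 + 2755/7 = 23230/7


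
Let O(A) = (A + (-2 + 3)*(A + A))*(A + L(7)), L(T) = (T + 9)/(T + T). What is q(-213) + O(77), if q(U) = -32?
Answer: 18019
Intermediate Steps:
L(T) = (9 + T)/(2*T) (L(T) = (9 + T)/((2*T)) = (9 + T)*(1/(2*T)) = (9 + T)/(2*T))
O(A) = 3*A*(8/7 + A) (O(A) = (A + (-2 + 3)*(A + A))*(A + (½)*(9 + 7)/7) = (A + 1*(2*A))*(A + (½)*(⅐)*16) = (A + 2*A)*(A + 8/7) = (3*A)*(8/7 + A) = 3*A*(8/7 + A))
q(-213) + O(77) = -32 + (3/7)*77*(8 + 7*77) = -32 + (3/7)*77*(8 + 539) = -32 + (3/7)*77*547 = -32 + 18051 = 18019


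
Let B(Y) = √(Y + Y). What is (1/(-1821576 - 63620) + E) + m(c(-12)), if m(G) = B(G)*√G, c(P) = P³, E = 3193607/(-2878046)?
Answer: -3010289010009/2712840403508 - 1728*√2 ≈ -2444.9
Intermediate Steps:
B(Y) = √2*√Y (B(Y) = √(2*Y) = √2*√Y)
E = -3193607/2878046 (E = 3193607*(-1/2878046) = -3193607/2878046 ≈ -1.1096)
m(G) = G*√2 (m(G) = (√2*√G)*√G = G*√2)
(1/(-1821576 - 63620) + E) + m(c(-12)) = (1/(-1821576 - 63620) - 3193607/2878046) + (-12)³*√2 = (1/(-1885196) - 3193607/2878046) - 1728*√2 = (-1/1885196 - 3193607/2878046) - 1728*√2 = -3010289010009/2712840403508 - 1728*√2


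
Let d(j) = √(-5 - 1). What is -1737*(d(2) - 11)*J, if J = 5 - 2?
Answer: 57321 - 5211*I*√6 ≈ 57321.0 - 12764.0*I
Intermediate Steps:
d(j) = I*√6 (d(j) = √(-6) = I*√6)
J = 3
-1737*(d(2) - 11)*J = -1737*(I*√6 - 11)*3 = -1737*(-11 + I*√6)*3 = -1737*(-33 + 3*I*√6) = 57321 - 5211*I*√6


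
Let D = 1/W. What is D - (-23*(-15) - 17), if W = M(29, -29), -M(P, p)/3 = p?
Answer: -28535/87 ≈ -327.99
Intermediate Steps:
M(P, p) = -3*p
W = 87 (W = -3*(-29) = 87)
D = 1/87 ≈ 0.011494
D - (-23*(-15) - 17) = 1/87 - (-23*(-15) - 17) = 1/87 - (345 - 17) = 1/87 - 1*328 = 1/87 - 328 = -28535/87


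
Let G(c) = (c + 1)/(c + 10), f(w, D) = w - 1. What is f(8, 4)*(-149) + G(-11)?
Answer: -1033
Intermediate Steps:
f(w, D) = -1 + w
G(c) = (1 + c)/(10 + c)
f(8, 4)*(-149) + G(-11) = (-1 + 8)*(-149) + (1 - 11)/(10 - 11) = 7*(-149) - 10/(-1) = -1043 - 1*(-10) = -1043 + 10 = -1033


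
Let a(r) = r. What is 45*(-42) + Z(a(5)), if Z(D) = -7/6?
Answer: -11347/6 ≈ -1891.2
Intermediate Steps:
Z(D) = -7/6 (Z(D) = -7*⅙ = -7/6)
45*(-42) + Z(a(5)) = 45*(-42) - 7/6 = -1890 - 7/6 = -11347/6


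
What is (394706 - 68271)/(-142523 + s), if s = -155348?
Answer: -326435/297871 ≈ -1.0959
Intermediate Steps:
(394706 - 68271)/(-142523 + s) = (394706 - 68271)/(-142523 - 155348) = 326435/(-297871) = 326435*(-1/297871) = -326435/297871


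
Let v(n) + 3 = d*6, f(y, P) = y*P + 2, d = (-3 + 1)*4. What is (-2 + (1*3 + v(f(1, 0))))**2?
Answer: 2500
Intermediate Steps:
d = -8 (d = -2*4 = -8)
f(y, P) = 2 + P*y (f(y, P) = P*y + 2 = 2 + P*y)
v(n) = -51 (v(n) = -3 - 8*6 = -3 - 48 = -51)
(-2 + (1*3 + v(f(1, 0))))**2 = (-2 + (1*3 - 51))**2 = (-2 + (3 - 51))**2 = (-2 - 48)**2 = (-50)**2 = 2500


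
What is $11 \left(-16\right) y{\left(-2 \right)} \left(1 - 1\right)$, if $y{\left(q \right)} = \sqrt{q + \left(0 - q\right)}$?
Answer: $0$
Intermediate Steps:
$y{\left(q \right)} = 0$ ($y{\left(q \right)} = \sqrt{q - q} = \sqrt{0} = 0$)
$11 \left(-16\right) y{\left(-2 \right)} \left(1 - 1\right) = 11 \left(-16\right) 0 \left(1 - 1\right) = - 176 \cdot 0 \cdot 0 = \left(-176\right) 0 = 0$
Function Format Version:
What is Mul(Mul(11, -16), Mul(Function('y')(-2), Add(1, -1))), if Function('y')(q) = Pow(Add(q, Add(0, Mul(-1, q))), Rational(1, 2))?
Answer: 0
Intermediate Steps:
Function('y')(q) = 0 (Function('y')(q) = Pow(Add(q, Mul(-1, q)), Rational(1, 2)) = Pow(0, Rational(1, 2)) = 0)
Mul(Mul(11, -16), Mul(Function('y')(-2), Add(1, -1))) = Mul(Mul(11, -16), Mul(0, Add(1, -1))) = Mul(-176, Mul(0, 0)) = Mul(-176, 0) = 0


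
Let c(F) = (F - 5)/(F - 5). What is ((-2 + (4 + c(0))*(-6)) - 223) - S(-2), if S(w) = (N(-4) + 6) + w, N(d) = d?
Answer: -255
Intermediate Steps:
c(F) = 1 (c(F) = (-5 + F)/(-5 + F) = 1)
S(w) = 2 + w (S(w) = (-4 + 6) + w = 2 + w)
((-2 + (4 + c(0))*(-6)) - 223) - S(-2) = ((-2 + (4 + 1)*(-6)) - 223) - (2 - 2) = ((-2 + 5*(-6)) - 223) - 1*0 = ((-2 - 30) - 223) + 0 = (-32 - 223) + 0 = -255 + 0 = -255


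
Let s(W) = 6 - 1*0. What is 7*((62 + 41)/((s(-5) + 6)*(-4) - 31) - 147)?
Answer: -82012/79 ≈ -1038.1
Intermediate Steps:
s(W) = 6 (s(W) = 6 + 0 = 6)
7*((62 + 41)/((s(-5) + 6)*(-4) - 31) - 147) = 7*((62 + 41)/((6 + 6)*(-4) - 31) - 147) = 7*(103/(12*(-4) - 31) - 147) = 7*(103/(-48 - 31) - 147) = 7*(103/(-79) - 147) = 7*(103*(-1/79) - 147) = 7*(-103/79 - 147) = 7*(-11716/79) = -82012/79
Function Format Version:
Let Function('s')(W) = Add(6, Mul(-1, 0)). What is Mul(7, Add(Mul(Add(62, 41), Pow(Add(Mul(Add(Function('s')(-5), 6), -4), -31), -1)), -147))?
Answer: Rational(-82012, 79) ≈ -1038.1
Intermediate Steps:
Function('s')(W) = 6 (Function('s')(W) = Add(6, 0) = 6)
Mul(7, Add(Mul(Add(62, 41), Pow(Add(Mul(Add(Function('s')(-5), 6), -4), -31), -1)), -147)) = Mul(7, Add(Mul(Add(62, 41), Pow(Add(Mul(Add(6, 6), -4), -31), -1)), -147)) = Mul(7, Add(Mul(103, Pow(Add(Mul(12, -4), -31), -1)), -147)) = Mul(7, Add(Mul(103, Pow(Add(-48, -31), -1)), -147)) = Mul(7, Add(Mul(103, Pow(-79, -1)), -147)) = Mul(7, Add(Mul(103, Rational(-1, 79)), -147)) = Mul(7, Add(Rational(-103, 79), -147)) = Mul(7, Rational(-11716, 79)) = Rational(-82012, 79)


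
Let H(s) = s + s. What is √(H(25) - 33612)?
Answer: I*√33562 ≈ 183.2*I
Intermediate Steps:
H(s) = 2*s
√(H(25) - 33612) = √(2*25 - 33612) = √(50 - 33612) = √(-33562) = I*√33562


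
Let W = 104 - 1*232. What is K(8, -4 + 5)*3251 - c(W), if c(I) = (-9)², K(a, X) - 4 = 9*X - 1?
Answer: 38931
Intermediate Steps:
K(a, X) = 3 + 9*X (K(a, X) = 4 + (9*X - 1) = 4 + (-1 + 9*X) = 3 + 9*X)
W = -128 (W = 104 - 232 = -128)
c(I) = 81
K(8, -4 + 5)*3251 - c(W) = (3 + 9*(-4 + 5))*3251 - 1*81 = (3 + 9*1)*3251 - 81 = (3 + 9)*3251 - 81 = 12*3251 - 81 = 39012 - 81 = 38931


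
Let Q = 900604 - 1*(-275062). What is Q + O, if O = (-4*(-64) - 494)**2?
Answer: 1232310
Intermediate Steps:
Q = 1175666 (Q = 900604 + 275062 = 1175666)
O = 56644 (O = (256 - 494)**2 = (-238)**2 = 56644)
Q + O = 1175666 + 56644 = 1232310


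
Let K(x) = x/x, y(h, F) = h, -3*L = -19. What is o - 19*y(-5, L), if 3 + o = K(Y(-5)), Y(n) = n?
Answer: 93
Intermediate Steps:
L = 19/3 (L = -⅓*(-19) = 19/3 ≈ 6.3333)
K(x) = 1
o = -2 (o = -3 + 1 = -2)
o - 19*y(-5, L) = -2 - 19*(-5) = -2 - 1*(-95) = -2 + 95 = 93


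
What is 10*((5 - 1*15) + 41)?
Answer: 310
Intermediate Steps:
10*((5 - 1*15) + 41) = 10*((5 - 15) + 41) = 10*(-10 + 41) = 10*31 = 310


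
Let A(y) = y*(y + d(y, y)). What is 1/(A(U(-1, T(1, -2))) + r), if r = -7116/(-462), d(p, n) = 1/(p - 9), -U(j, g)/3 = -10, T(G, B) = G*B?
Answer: 77/70596 ≈ 0.0010907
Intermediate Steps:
T(G, B) = B*G
U(j, g) = 30 (U(j, g) = -3*(-10) = 30)
d(p, n) = 1/(-9 + p)
A(y) = y*(y + 1/(-9 + y))
r = 1186/77 (r = -7116*(-1/462) = 1186/77 ≈ 15.403)
1/(A(U(-1, T(1, -2))) + r) = 1/(30*(1 + 30*(-9 + 30))/(-9 + 30) + 1186/77) = 1/(30*(1 + 30*21)/21 + 1186/77) = 1/(30*(1/21)*(1 + 630) + 1186/77) = 1/(30*(1/21)*631 + 1186/77) = 1/(6310/7 + 1186/77) = 1/(70596/77) = 77/70596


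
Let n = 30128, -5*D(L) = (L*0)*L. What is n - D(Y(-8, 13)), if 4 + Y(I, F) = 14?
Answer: 30128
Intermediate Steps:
Y(I, F) = 10 (Y(I, F) = -4 + 14 = 10)
D(L) = 0 (D(L) = -L*0*L/5 = -0*L = -⅕*0 = 0)
n - D(Y(-8, 13)) = 30128 - 1*0 = 30128 + 0 = 30128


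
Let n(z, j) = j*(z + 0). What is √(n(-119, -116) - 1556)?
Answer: 2*√3062 ≈ 110.67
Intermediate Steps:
n(z, j) = j*z
√(n(-119, -116) - 1556) = √(-116*(-119) - 1556) = √(13804 - 1556) = √12248 = 2*√3062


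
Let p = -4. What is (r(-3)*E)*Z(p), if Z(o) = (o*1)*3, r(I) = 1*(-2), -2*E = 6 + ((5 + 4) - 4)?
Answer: -132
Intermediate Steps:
E = -11/2 (E = -(6 + ((5 + 4) - 4))/2 = -(6 + (9 - 4))/2 = -(6 + 5)/2 = -½*11 = -11/2 ≈ -5.5000)
r(I) = -2
Z(o) = 3*o (Z(o) = o*3 = 3*o)
(r(-3)*E)*Z(p) = (-2*(-11/2))*(3*(-4)) = 11*(-12) = -132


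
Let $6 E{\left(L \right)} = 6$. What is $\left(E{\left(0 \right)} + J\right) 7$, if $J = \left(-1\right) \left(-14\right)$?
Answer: $105$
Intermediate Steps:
$E{\left(L \right)} = 1$ ($E{\left(L \right)} = \frac{1}{6} \cdot 6 = 1$)
$J = 14$
$\left(E{\left(0 \right)} + J\right) 7 = \left(1 + 14\right) 7 = 15 \cdot 7 = 105$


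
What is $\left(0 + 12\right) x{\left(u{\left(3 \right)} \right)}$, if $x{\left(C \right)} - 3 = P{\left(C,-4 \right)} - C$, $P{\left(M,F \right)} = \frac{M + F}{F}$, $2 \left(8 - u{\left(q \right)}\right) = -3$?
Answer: $- \frac{189}{2} \approx -94.5$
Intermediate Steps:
$u{\left(q \right)} = \frac{19}{2}$ ($u{\left(q \right)} = 8 - - \frac{3}{2} = 8 + \frac{3}{2} = \frac{19}{2}$)
$P{\left(M,F \right)} = \frac{F + M}{F}$
$x{\left(C \right)} = 4 - \frac{5 C}{4}$ ($x{\left(C \right)} = 3 - \left(C - \frac{-4 + C}{-4}\right) = 3 - \left(C + \frac{-4 + C}{4}\right) = 3 - \left(-1 + \frac{5 C}{4}\right) = 4 - \frac{5 C}{4}$)
$\left(0 + 12\right) x{\left(u{\left(3 \right)} \right)} = \left(0 + 12\right) \left(4 - \frac{95}{8}\right) = 12 \left(4 - \frac{95}{8}\right) = 12 \left(- \frac{63}{8}\right) = - \frac{189}{2}$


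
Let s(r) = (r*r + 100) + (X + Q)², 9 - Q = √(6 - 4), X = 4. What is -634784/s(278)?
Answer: -49230673120/6014776673 - 16504384*√2/6014776673 ≈ -8.1888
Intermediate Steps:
Q = 9 - √2 (Q = 9 - √(6 - 4) = 9 - √2 ≈ 7.5858)
s(r) = 100 + r² + (13 - √2)² (s(r) = (r*r + 100) + (4 + (9 - √2))² = (r² + 100) + (13 - √2)² = (100 + r²) + (13 - √2)² = 100 + r² + (13 - √2)²)
-634784/s(278) = -634784/(271 + 278² - 26*√2) = -634784/(271 + 77284 - 26*√2) = -634784/(77555 - 26*√2)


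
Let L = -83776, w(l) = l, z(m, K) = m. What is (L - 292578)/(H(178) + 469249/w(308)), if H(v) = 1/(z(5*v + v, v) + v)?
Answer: -133982024/542379 ≈ -247.03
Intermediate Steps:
H(v) = 1/(7*v) (H(v) = 1/((5*v + v) + v) = 1/(6*v + v) = 1/(7*v))
(L - 292578)/(H(178) + 469249/w(308)) = (-83776 - 292578)/((⅐)/178 + 469249/308) = -376354/((⅐)*(1/178) + 469249*(1/308)) = -376354/(1/1246 + 42659/28) = -376354/542379/356 = -376354*356/542379 = -133982024/542379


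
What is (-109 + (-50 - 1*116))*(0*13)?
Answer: 0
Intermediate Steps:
(-109 + (-50 - 1*116))*(0*13) = (-109 + (-50 - 116))*0 = (-109 - 166)*0 = -275*0 = 0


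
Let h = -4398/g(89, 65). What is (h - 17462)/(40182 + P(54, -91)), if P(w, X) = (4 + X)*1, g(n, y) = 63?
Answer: -368168/841995 ≈ -0.43726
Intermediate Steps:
P(w, X) = 4 + X
h = -1466/21 (h = -4398/63 = -4398*1/63 = -1466/21 ≈ -69.810)
(h - 17462)/(40182 + P(54, -91)) = (-1466/21 - 17462)/(40182 + (4 - 91)) = -368168/(21*(40182 - 87)) = -368168/21/40095 = -368168/21*1/40095 = -368168/841995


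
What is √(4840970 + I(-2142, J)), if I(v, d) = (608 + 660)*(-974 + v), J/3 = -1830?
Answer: √889882 ≈ 943.34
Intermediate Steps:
J = -5490 (J = 3*(-1830) = -5490)
I(v, d) = -1235032 + 1268*v (I(v, d) = 1268*(-974 + v) = -1235032 + 1268*v)
√(4840970 + I(-2142, J)) = √(4840970 + (-1235032 + 1268*(-2142))) = √(4840970 + (-1235032 - 2716056)) = √(4840970 - 3951088) = √889882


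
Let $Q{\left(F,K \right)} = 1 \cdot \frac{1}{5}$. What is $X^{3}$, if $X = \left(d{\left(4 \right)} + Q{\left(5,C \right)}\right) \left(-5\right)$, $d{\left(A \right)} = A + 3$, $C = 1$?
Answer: $-46656$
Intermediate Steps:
$Q{\left(F,K \right)} = \frac{1}{5}$ ($Q{\left(F,K \right)} = 1 \cdot \frac{1}{5} = \frac{1}{5}$)
$d{\left(A \right)} = 3 + A$
$X = -36$ ($X = \left(\left(3 + 4\right) + \frac{1}{5}\right) \left(-5\right) = \left(7 + \frac{1}{5}\right) \left(-5\right) = \frac{36}{5} \left(-5\right) = -36$)
$X^{3} = \left(-36\right)^{3} = -46656$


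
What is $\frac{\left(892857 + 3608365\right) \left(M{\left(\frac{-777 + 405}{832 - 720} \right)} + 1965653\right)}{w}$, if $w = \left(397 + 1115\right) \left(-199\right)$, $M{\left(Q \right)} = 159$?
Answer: $- \frac{1106069527783}{37611} \approx -2.9408 \cdot 10^{7}$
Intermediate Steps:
$w = -300888$ ($w = 1512 \left(-199\right) = -300888$)
$\frac{\left(892857 + 3608365\right) \left(M{\left(\frac{-777 + 405}{832 - 720} \right)} + 1965653\right)}{w} = \frac{\left(892857 + 3608365\right) \left(159 + 1965653\right)}{-300888} = 4501222 \cdot 1965812 \left(- \frac{1}{300888}\right) = 8848556222264 \left(- \frac{1}{300888}\right) = - \frac{1106069527783}{37611}$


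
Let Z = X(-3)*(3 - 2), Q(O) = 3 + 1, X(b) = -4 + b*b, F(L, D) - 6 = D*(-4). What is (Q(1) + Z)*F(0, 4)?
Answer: -90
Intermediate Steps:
F(L, D) = 6 - 4*D (F(L, D) = 6 + D*(-4) = 6 - 4*D)
X(b) = -4 + b²
Q(O) = 4
Z = 5 (Z = (-4 + (-3)²)*(3 - 2) = (-4 + 9)*1 = 5*1 = 5)
(Q(1) + Z)*F(0, 4) = (4 + 5)*(6 - 4*4) = 9*(6 - 16) = 9*(-10) = -90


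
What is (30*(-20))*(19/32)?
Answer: -1425/4 ≈ -356.25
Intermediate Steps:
(30*(-20))*(19/32) = -11400/32 = -600*19/32 = -1425/4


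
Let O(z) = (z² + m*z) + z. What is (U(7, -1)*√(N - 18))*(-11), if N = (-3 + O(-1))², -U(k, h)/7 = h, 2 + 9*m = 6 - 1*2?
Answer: -77*I*√617/9 ≈ -212.52*I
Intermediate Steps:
m = 2/9 (m = -2/9 + (6 - 1*2)/9 = -2/9 + (6 - 2)/9 = -2/9 + (⅑)*4 = -2/9 + 4/9 = 2/9 ≈ 0.22222)
U(k, h) = -7*h
O(z) = z² + 11*z/9 (O(z) = (z² + 2*z/9) + z = z² + 11*z/9)
N = 841/81 (N = (-3 + (⅑)*(-1)*(11 + 9*(-1)))² = (-3 + (⅑)*(-1)*(11 - 9))² = (-3 + (⅑)*(-1)*2)² = (-3 - 2/9)² = (-29/9)² = 841/81 ≈ 10.383)
(U(7, -1)*√(N - 18))*(-11) = ((-7*(-1))*√(841/81 - 18))*(-11) = (7*√(-617/81))*(-11) = (7*(I*√617/9))*(-11) = (7*I*√617/9)*(-11) = -77*I*√617/9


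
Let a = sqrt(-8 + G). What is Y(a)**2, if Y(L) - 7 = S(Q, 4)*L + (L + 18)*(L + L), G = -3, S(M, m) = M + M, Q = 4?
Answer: (15 - 44*I*sqrt(11))**2 ≈ -21071.0 - 4377.9*I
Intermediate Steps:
S(M, m) = 2*M
a = I*sqrt(11) (a = sqrt(-8 - 3) = sqrt(-11) = I*sqrt(11) ≈ 3.3166*I)
Y(L) = 7 + 8*L + 2*L*(18 + L) (Y(L) = 7 + ((2*4)*L + (L + 18)*(L + L)) = 7 + (8*L + (18 + L)*(2*L)) = 7 + (8*L + 2*L*(18 + L)) = 7 + 8*L + 2*L*(18 + L))
Y(a)**2 = (7 + 2*(I*sqrt(11))**2 + 44*(I*sqrt(11)))**2 = (7 + 2*(-11) + 44*I*sqrt(11))**2 = (7 - 22 + 44*I*sqrt(11))**2 = (-15 + 44*I*sqrt(11))**2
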